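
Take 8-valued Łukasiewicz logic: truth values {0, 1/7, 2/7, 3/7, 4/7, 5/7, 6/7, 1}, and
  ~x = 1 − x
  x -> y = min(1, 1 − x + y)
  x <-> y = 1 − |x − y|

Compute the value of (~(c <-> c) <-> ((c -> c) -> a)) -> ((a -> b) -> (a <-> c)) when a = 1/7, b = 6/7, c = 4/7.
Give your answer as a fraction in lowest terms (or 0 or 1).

c <-> c = 4/7 <-> 4/7 = 1
~(c <-> c) = ~1 = 0
c -> c = 4/7 -> 4/7 = 1
(c -> c) -> a = 1 -> 1/7 = 1/7
~(c <-> c) <-> ((c -> c) -> a) = 0 <-> 1/7 = 6/7
a -> b = 1/7 -> 6/7 = 1
a <-> c = 1/7 <-> 4/7 = 4/7
(a -> b) -> (a <-> c) = 1 -> 4/7 = 4/7
(~(c <-> c) <-> ((c -> c) -> a)) -> ((a -> b) -> (a <-> c)) = 6/7 -> 4/7 = 5/7

5/7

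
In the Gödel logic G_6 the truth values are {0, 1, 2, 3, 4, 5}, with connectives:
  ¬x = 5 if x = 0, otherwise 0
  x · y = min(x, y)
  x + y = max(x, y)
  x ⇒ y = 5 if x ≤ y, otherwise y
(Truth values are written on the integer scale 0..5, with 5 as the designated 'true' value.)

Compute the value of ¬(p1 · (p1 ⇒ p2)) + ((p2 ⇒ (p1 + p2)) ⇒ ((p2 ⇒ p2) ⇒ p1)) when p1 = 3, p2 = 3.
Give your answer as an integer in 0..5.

3

p1 ⇒ p2 = 3 ⇒ 3 = 5
p1 · (p1 ⇒ p2) = 3 · 5 = 3
¬(p1 · (p1 ⇒ p2)) = ¬3 = 0
p1 + p2 = 3 + 3 = 3
p2 ⇒ (p1 + p2) = 3 ⇒ 3 = 5
p2 ⇒ p2 = 3 ⇒ 3 = 5
(p2 ⇒ p2) ⇒ p1 = 5 ⇒ 3 = 3
(p2 ⇒ (p1 + p2)) ⇒ ((p2 ⇒ p2) ⇒ p1) = 5 ⇒ 3 = 3
¬(p1 · (p1 ⇒ p2)) + ((p2 ⇒ (p1 + p2)) ⇒ ((p2 ⇒ p2) ⇒ p1)) = 0 + 3 = 3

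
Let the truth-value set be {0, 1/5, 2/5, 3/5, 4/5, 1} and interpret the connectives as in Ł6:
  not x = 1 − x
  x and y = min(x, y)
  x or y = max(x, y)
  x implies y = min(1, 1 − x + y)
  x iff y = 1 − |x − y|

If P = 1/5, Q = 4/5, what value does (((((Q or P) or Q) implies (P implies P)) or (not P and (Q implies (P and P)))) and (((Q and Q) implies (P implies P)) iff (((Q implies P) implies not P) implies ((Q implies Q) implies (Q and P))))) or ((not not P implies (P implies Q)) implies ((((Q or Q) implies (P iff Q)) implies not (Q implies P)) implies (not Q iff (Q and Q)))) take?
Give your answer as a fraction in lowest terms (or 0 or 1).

2/5

Q or P = 4/5 or 1/5 = 4/5
(Q or P) or Q = 4/5 or 4/5 = 4/5
P implies P = 1/5 implies 1/5 = 1
((Q or P) or Q) implies (P implies P) = 4/5 implies 1 = 1
not P = not 1/5 = 4/5
P and P = 1/5 and 1/5 = 1/5
Q implies (P and P) = 4/5 implies 1/5 = 2/5
not P and (Q implies (P and P)) = 4/5 and 2/5 = 2/5
(((Q or P) or Q) implies (P implies P)) or (not P and (Q implies (P and P))) = 1 or 2/5 = 1
Q and Q = 4/5 and 4/5 = 4/5
P implies P = 1/5 implies 1/5 = 1
(Q and Q) implies (P implies P) = 4/5 implies 1 = 1
Q implies P = 4/5 implies 1/5 = 2/5
not P = not 1/5 = 4/5
(Q implies P) implies not P = 2/5 implies 4/5 = 1
Q implies Q = 4/5 implies 4/5 = 1
Q and P = 4/5 and 1/5 = 1/5
(Q implies Q) implies (Q and P) = 1 implies 1/5 = 1/5
((Q implies P) implies not P) implies ((Q implies Q) implies (Q and P)) = 1 implies 1/5 = 1/5
((Q and Q) implies (P implies P)) iff (((Q implies P) implies not P) implies ((Q implies Q) implies (Q and P))) = 1 iff 1/5 = 1/5
((((Q or P) or Q) implies (P implies P)) or (not P and (Q implies (P and P)))) and (((Q and Q) implies (P implies P)) iff (((Q implies P) implies not P) implies ((Q implies Q) implies (Q and P)))) = 1 and 1/5 = 1/5
not P = not 1/5 = 4/5
not not P = not 4/5 = 1/5
P implies Q = 1/5 implies 4/5 = 1
not not P implies (P implies Q) = 1/5 implies 1 = 1
Q or Q = 4/5 or 4/5 = 4/5
P iff Q = 1/5 iff 4/5 = 2/5
(Q or Q) implies (P iff Q) = 4/5 implies 2/5 = 3/5
Q implies P = 4/5 implies 1/5 = 2/5
not (Q implies P) = not 2/5 = 3/5
((Q or Q) implies (P iff Q)) implies not (Q implies P) = 3/5 implies 3/5 = 1
not Q = not 4/5 = 1/5
Q and Q = 4/5 and 4/5 = 4/5
not Q iff (Q and Q) = 1/5 iff 4/5 = 2/5
(((Q or Q) implies (P iff Q)) implies not (Q implies P)) implies (not Q iff (Q and Q)) = 1 implies 2/5 = 2/5
(not not P implies (P implies Q)) implies ((((Q or Q) implies (P iff Q)) implies not (Q implies P)) implies (not Q iff (Q and Q))) = 1 implies 2/5 = 2/5
(((((Q or P) or Q) implies (P implies P)) or (not P and (Q implies (P and P)))) and (((Q and Q) implies (P implies P)) iff (((Q implies P) implies not P) implies ((Q implies Q) implies (Q and P))))) or ((not not P implies (P implies Q)) implies ((((Q or Q) implies (P iff Q)) implies not (Q implies P)) implies (not Q iff (Q and Q)))) = 1/5 or 2/5 = 2/5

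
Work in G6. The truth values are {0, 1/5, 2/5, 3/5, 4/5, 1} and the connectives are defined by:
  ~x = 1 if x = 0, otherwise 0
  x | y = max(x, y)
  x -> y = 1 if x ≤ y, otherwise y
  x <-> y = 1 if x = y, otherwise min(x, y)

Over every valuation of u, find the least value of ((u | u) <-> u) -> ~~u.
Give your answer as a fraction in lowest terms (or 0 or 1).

0

Take u = 0:
u | u = 0 | 0 = 0
(u | u) <-> u = 0 <-> 0 = 1
~u = ~0 = 1
~~u = ~1 = 0
((u | u) <-> u) -> ~~u = 1 -> 0 = 0
No assignment yields a value below 0, so this is the minimum.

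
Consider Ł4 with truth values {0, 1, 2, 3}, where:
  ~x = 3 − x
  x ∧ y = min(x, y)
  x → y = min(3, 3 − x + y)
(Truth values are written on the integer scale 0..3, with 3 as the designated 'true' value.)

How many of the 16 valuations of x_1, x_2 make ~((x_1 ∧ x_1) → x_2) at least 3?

x_1 = 0, x_2 = 0 ↦ 0  <
x_1 = 0, x_2 = 1 ↦ 0  <
x_1 = 0, x_2 = 2 ↦ 0  <
x_1 = 0, x_2 = 3 ↦ 0  <
x_1 = 1, x_2 = 0 ↦ 1  <
x_1 = 1, x_2 = 1 ↦ 0  <
x_1 = 1, x_2 = 2 ↦ 0  <
x_1 = 1, x_2 = 3 ↦ 0  <
x_1 = 2, x_2 = 0 ↦ 2  <
x_1 = 2, x_2 = 1 ↦ 1  <
x_1 = 2, x_2 = 2 ↦ 0  <
x_1 = 2, x_2 = 3 ↦ 0  <
x_1 = 3, x_2 = 0 ↦ 3  ≥
x_1 = 3, x_2 = 1 ↦ 2  <
x_1 = 3, x_2 = 2 ↦ 1  <
x_1 = 3, x_2 = 3 ↦ 0  <
So 1 of the 16 assignments meets the threshold.

1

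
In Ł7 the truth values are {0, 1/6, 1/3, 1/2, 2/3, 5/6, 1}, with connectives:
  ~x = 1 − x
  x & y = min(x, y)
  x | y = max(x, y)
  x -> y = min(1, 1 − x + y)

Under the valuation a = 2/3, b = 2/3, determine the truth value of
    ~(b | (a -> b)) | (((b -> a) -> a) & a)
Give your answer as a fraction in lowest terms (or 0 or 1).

2/3

a -> b = 2/3 -> 2/3 = 1
b | (a -> b) = 2/3 | 1 = 1
~(b | (a -> b)) = ~1 = 0
b -> a = 2/3 -> 2/3 = 1
(b -> a) -> a = 1 -> 2/3 = 2/3
((b -> a) -> a) & a = 2/3 & 2/3 = 2/3
~(b | (a -> b)) | (((b -> a) -> a) & a) = 0 | 2/3 = 2/3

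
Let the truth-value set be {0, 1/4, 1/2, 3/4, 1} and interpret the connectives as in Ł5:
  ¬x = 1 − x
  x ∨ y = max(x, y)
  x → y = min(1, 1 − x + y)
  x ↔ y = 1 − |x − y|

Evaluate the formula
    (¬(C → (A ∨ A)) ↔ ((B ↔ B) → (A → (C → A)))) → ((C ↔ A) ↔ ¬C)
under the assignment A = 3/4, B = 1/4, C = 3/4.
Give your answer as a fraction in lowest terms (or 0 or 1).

1

A ∨ A = 3/4 ∨ 3/4 = 3/4
C → (A ∨ A) = 3/4 → 3/4 = 1
¬(C → (A ∨ A)) = ¬1 = 0
B ↔ B = 1/4 ↔ 1/4 = 1
C → A = 3/4 → 3/4 = 1
A → (C → A) = 3/4 → 1 = 1
(B ↔ B) → (A → (C → A)) = 1 → 1 = 1
¬(C → (A ∨ A)) ↔ ((B ↔ B) → (A → (C → A))) = 0 ↔ 1 = 0
C ↔ A = 3/4 ↔ 3/4 = 1
¬C = ¬3/4 = 1/4
(C ↔ A) ↔ ¬C = 1 ↔ 1/4 = 1/4
(¬(C → (A ∨ A)) ↔ ((B ↔ B) → (A → (C → A)))) → ((C ↔ A) ↔ ¬C) = 0 → 1/4 = 1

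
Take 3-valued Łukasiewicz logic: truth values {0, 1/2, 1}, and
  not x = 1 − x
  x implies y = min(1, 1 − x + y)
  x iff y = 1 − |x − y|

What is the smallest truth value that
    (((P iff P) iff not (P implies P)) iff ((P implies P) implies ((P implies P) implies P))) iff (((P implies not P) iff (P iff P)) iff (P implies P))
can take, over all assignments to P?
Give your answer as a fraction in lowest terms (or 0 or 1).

Take P = 1/2:
P iff P = 1/2 iff 1/2 = 1
P implies P = 1/2 implies 1/2 = 1
not (P implies P) = not 1 = 0
(P iff P) iff not (P implies P) = 1 iff 0 = 0
P implies P = 1/2 implies 1/2 = 1
P implies P = 1/2 implies 1/2 = 1
(P implies P) implies P = 1 implies 1/2 = 1/2
(P implies P) implies ((P implies P) implies P) = 1 implies 1/2 = 1/2
((P iff P) iff not (P implies P)) iff ((P implies P) implies ((P implies P) implies P)) = 0 iff 1/2 = 1/2
not P = not 1/2 = 1/2
P implies not P = 1/2 implies 1/2 = 1
P iff P = 1/2 iff 1/2 = 1
(P implies not P) iff (P iff P) = 1 iff 1 = 1
P implies P = 1/2 implies 1/2 = 1
((P implies not P) iff (P iff P)) iff (P implies P) = 1 iff 1 = 1
(((P iff P) iff not (P implies P)) iff ((P implies P) implies ((P implies P) implies P))) iff (((P implies not P) iff (P iff P)) iff (P implies P)) = 1/2 iff 1 = 1/2
No assignment yields a value below 1/2, so this is the minimum.

1/2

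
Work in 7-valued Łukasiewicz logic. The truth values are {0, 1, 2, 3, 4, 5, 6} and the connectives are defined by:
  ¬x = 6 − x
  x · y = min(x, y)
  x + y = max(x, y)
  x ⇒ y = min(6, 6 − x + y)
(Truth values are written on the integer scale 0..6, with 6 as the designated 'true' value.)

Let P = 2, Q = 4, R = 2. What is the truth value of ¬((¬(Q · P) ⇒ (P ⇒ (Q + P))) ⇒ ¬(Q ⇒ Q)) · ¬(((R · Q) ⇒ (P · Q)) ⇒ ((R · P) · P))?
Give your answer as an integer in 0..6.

Q · P = 4 · 2 = 2
¬(Q · P) = ¬2 = 4
Q + P = 4 + 2 = 4
P ⇒ (Q + P) = 2 ⇒ 4 = 6
¬(Q · P) ⇒ (P ⇒ (Q + P)) = 4 ⇒ 6 = 6
Q ⇒ Q = 4 ⇒ 4 = 6
¬(Q ⇒ Q) = ¬6 = 0
(¬(Q · P) ⇒ (P ⇒ (Q + P))) ⇒ ¬(Q ⇒ Q) = 6 ⇒ 0 = 0
¬((¬(Q · P) ⇒ (P ⇒ (Q + P))) ⇒ ¬(Q ⇒ Q)) = ¬0 = 6
R · Q = 2 · 4 = 2
P · Q = 2 · 4 = 2
(R · Q) ⇒ (P · Q) = 2 ⇒ 2 = 6
R · P = 2 · 2 = 2
(R · P) · P = 2 · 2 = 2
((R · Q) ⇒ (P · Q)) ⇒ ((R · P) · P) = 6 ⇒ 2 = 2
¬(((R · Q) ⇒ (P · Q)) ⇒ ((R · P) · P)) = ¬2 = 4
¬((¬(Q · P) ⇒ (P ⇒ (Q + P))) ⇒ ¬(Q ⇒ Q)) · ¬(((R · Q) ⇒ (P · Q)) ⇒ ((R · P) · P)) = 6 · 4 = 4

4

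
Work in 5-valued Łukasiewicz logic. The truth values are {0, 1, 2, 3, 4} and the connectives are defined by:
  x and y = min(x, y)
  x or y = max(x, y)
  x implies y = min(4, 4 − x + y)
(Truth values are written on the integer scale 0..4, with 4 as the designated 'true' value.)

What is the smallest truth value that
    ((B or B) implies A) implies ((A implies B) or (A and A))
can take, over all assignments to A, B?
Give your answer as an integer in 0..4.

Take A = 2, B = 0:
B or B = 0 or 0 = 0
(B or B) implies A = 0 implies 2 = 4
A implies B = 2 implies 0 = 2
A and A = 2 and 2 = 2
(A implies B) or (A and A) = 2 or 2 = 2
((B or B) implies A) implies ((A implies B) or (A and A)) = 4 implies 2 = 2
No assignment yields a value below 2, so this is the minimum.

2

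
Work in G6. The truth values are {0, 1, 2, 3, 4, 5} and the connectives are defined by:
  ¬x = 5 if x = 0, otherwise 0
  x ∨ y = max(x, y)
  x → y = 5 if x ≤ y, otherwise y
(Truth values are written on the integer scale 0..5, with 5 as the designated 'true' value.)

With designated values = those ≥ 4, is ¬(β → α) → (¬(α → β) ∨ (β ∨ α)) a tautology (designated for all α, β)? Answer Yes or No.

Counterexample: take α = 0, β = 1.
β → α = 1 → 0 = 0
¬(β → α) = ¬0 = 5
α → β = 0 → 1 = 5
¬(α → β) = ¬5 = 0
β ∨ α = 1 ∨ 0 = 1
¬(α → β) ∨ (β ∨ α) = 0 ∨ 1 = 1
¬(β → α) → (¬(α → β) ∨ (β ∨ α)) = 5 → 1 = 1
This gives 1, which is below 4.

No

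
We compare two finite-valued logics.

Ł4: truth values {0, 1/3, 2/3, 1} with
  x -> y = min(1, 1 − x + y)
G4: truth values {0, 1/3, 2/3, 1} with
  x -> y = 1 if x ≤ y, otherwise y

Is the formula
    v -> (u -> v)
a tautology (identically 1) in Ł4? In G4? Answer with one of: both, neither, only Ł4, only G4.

both

In Ł4: every assignment gives 1 — tautology.
In G4: every assignment gives 1 — tautology.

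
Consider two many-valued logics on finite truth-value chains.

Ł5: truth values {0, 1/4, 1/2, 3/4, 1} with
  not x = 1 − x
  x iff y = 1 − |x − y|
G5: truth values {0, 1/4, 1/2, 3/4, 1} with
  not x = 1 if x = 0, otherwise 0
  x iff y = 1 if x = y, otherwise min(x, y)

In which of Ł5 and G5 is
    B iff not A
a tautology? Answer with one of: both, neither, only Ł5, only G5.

In Ł5: at A = 0, B = 0 the value is 0 — not a tautology.
In G5: at A = 0, B = 0 the value is 0 — not a tautology.

neither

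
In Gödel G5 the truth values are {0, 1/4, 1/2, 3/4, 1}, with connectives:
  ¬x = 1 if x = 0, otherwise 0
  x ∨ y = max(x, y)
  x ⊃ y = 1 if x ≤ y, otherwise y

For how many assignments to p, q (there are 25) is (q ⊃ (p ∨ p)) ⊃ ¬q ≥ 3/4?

9

value 1: 9 assignments (counts)
value 0: 16 assignments
So 9 of the 25 assignments meet the threshold.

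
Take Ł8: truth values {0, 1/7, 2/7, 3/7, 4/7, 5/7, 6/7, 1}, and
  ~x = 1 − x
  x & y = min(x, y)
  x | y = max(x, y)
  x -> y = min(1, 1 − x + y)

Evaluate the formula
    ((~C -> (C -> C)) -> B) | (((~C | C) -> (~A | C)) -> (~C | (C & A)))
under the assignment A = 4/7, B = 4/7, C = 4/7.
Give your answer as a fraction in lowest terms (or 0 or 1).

~C = ~4/7 = 3/7
C -> C = 4/7 -> 4/7 = 1
~C -> (C -> C) = 3/7 -> 1 = 1
(~C -> (C -> C)) -> B = 1 -> 4/7 = 4/7
~C = ~4/7 = 3/7
~C | C = 3/7 | 4/7 = 4/7
~A = ~4/7 = 3/7
~A | C = 3/7 | 4/7 = 4/7
(~C | C) -> (~A | C) = 4/7 -> 4/7 = 1
~C = ~4/7 = 3/7
C & A = 4/7 & 4/7 = 4/7
~C | (C & A) = 3/7 | 4/7 = 4/7
((~C | C) -> (~A | C)) -> (~C | (C & A)) = 1 -> 4/7 = 4/7
((~C -> (C -> C)) -> B) | (((~C | C) -> (~A | C)) -> (~C | (C & A))) = 4/7 | 4/7 = 4/7

4/7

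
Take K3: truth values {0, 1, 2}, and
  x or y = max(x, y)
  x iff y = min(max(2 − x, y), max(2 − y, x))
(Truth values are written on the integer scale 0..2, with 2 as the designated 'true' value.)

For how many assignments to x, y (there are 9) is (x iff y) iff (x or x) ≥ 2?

x = 0, y = 0 ↦ 0  <
x = 0, y = 1 ↦ 1  <
x = 0, y = 2 ↦ 2  ≥
x = 1, y = 0 ↦ 1  <
x = 1, y = 1 ↦ 1  <
x = 1, y = 2 ↦ 1  <
x = 2, y = 0 ↦ 0  <
x = 2, y = 1 ↦ 1  <
x = 2, y = 2 ↦ 2  ≥
So 2 of the 9 assignments meet the threshold.

2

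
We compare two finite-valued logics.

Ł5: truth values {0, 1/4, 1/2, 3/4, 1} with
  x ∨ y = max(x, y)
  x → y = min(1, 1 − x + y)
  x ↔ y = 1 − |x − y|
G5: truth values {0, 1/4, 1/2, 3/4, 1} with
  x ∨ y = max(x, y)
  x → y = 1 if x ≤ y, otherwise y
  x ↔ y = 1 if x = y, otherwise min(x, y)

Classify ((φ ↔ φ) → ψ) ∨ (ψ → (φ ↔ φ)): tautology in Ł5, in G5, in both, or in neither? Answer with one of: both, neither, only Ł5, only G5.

In Ł5: every assignment gives 1 — tautology.
In G5: every assignment gives 1 — tautology.

both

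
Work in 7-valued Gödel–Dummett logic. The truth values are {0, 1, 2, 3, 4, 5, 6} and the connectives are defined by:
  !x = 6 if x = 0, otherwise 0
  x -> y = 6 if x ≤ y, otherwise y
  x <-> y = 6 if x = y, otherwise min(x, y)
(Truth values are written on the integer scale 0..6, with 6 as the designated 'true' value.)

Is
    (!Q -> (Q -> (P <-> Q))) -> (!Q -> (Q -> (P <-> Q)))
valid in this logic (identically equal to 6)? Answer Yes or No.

Yes

At P = 4, Q = 0, for instance:
!Q = !0 = 6
P <-> Q = 4 <-> 0 = 0
Q -> (P <-> Q) = 0 -> 0 = 6
!Q -> (Q -> (P <-> Q)) = 6 -> 6 = 6
(!Q -> (Q -> (P <-> Q))) -> (!Q -> (Q -> (P <-> Q))) = 6 -> 6 = 6
and checking the remaining 48 assignments likewise gives ≥ 6 in every case.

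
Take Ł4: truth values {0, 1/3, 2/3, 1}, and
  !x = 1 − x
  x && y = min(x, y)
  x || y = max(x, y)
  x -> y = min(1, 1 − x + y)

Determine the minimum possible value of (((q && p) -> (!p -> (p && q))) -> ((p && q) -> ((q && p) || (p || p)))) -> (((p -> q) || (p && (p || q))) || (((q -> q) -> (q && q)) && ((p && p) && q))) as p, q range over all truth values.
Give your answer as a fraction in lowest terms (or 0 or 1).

2/3

Take p = 1/3, q = 0:
q && p = 0 && 1/3 = 0
!p = !1/3 = 2/3
p && q = 1/3 && 0 = 0
!p -> (p && q) = 2/3 -> 0 = 1/3
(q && p) -> (!p -> (p && q)) = 0 -> 1/3 = 1
p && q = 1/3 && 0 = 0
q && p = 0 && 1/3 = 0
p || p = 1/3 || 1/3 = 1/3
(q && p) || (p || p) = 0 || 1/3 = 1/3
(p && q) -> ((q && p) || (p || p)) = 0 -> 1/3 = 1
((q && p) -> (!p -> (p && q))) -> ((p && q) -> ((q && p) || (p || p))) = 1 -> 1 = 1
p -> q = 1/3 -> 0 = 2/3
p || q = 1/3 || 0 = 1/3
p && (p || q) = 1/3 && 1/3 = 1/3
(p -> q) || (p && (p || q)) = 2/3 || 1/3 = 2/3
q -> q = 0 -> 0 = 1
q && q = 0 && 0 = 0
(q -> q) -> (q && q) = 1 -> 0 = 0
p && p = 1/3 && 1/3 = 1/3
(p && p) && q = 1/3 && 0 = 0
((q -> q) -> (q && q)) && ((p && p) && q) = 0 && 0 = 0
((p -> q) || (p && (p || q))) || (((q -> q) -> (q && q)) && ((p && p) && q)) = 2/3 || 0 = 2/3
(((q && p) -> (!p -> (p && q))) -> ((p && q) -> ((q && p) || (p || p)))) -> (((p -> q) || (p && (p || q))) || (((q -> q) -> (q && q)) && ((p && p) && q))) = 1 -> 2/3 = 2/3
No assignment yields a value below 2/3, so this is the minimum.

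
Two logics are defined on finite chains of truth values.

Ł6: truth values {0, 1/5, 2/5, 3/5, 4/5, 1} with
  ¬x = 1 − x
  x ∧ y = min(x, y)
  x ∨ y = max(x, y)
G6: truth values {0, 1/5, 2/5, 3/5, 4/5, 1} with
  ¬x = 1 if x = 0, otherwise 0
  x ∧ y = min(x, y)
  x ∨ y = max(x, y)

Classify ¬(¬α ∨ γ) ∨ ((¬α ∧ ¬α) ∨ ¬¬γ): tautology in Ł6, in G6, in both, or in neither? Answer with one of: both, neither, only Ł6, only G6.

only G6

In Ł6: at α = 1/5, γ = 0 the value is 4/5 — not a tautology.
In G6: every assignment gives 1 — tautology.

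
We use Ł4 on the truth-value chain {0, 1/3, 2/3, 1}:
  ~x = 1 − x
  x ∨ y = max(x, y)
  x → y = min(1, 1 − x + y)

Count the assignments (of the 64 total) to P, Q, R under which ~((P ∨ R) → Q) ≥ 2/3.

19

value 1: 7 assignments (counts)
value 2/3: 12 assignments (counts)
value 1/3: 15 assignments
value 0: 30 assignments
So 19 of the 64 assignments meet the threshold.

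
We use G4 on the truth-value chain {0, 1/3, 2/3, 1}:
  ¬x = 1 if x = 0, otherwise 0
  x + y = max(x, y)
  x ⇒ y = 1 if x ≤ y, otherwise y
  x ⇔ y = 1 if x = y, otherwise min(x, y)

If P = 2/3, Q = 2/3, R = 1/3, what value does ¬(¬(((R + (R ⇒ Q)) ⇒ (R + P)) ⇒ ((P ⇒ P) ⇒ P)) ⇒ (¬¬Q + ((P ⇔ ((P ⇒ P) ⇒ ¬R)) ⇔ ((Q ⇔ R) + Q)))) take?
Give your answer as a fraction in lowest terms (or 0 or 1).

R ⇒ Q = 1/3 ⇒ 2/3 = 1
R + (R ⇒ Q) = 1/3 + 1 = 1
R + P = 1/3 + 2/3 = 2/3
(R + (R ⇒ Q)) ⇒ (R + P) = 1 ⇒ 2/3 = 2/3
P ⇒ P = 2/3 ⇒ 2/3 = 1
(P ⇒ P) ⇒ P = 1 ⇒ 2/3 = 2/3
((R + (R ⇒ Q)) ⇒ (R + P)) ⇒ ((P ⇒ P) ⇒ P) = 2/3 ⇒ 2/3 = 1
¬(((R + (R ⇒ Q)) ⇒ (R + P)) ⇒ ((P ⇒ P) ⇒ P)) = ¬1 = 0
¬Q = ¬2/3 = 0
¬¬Q = ¬0 = 1
P ⇒ P = 2/3 ⇒ 2/3 = 1
¬R = ¬1/3 = 0
(P ⇒ P) ⇒ ¬R = 1 ⇒ 0 = 0
P ⇔ ((P ⇒ P) ⇒ ¬R) = 2/3 ⇔ 0 = 0
Q ⇔ R = 2/3 ⇔ 1/3 = 1/3
(Q ⇔ R) + Q = 1/3 + 2/3 = 2/3
(P ⇔ ((P ⇒ P) ⇒ ¬R)) ⇔ ((Q ⇔ R) + Q) = 0 ⇔ 2/3 = 0
¬¬Q + ((P ⇔ ((P ⇒ P) ⇒ ¬R)) ⇔ ((Q ⇔ R) + Q)) = 1 + 0 = 1
¬(((R + (R ⇒ Q)) ⇒ (R + P)) ⇒ ((P ⇒ P) ⇒ P)) ⇒ (¬¬Q + ((P ⇔ ((P ⇒ P) ⇒ ¬R)) ⇔ ((Q ⇔ R) + Q))) = 0 ⇒ 1 = 1
¬(¬(((R + (R ⇒ Q)) ⇒ (R + P)) ⇒ ((P ⇒ P) ⇒ P)) ⇒ (¬¬Q + ((P ⇔ ((P ⇒ P) ⇒ ¬R)) ⇔ ((Q ⇔ R) + Q)))) = ¬1 = 0

0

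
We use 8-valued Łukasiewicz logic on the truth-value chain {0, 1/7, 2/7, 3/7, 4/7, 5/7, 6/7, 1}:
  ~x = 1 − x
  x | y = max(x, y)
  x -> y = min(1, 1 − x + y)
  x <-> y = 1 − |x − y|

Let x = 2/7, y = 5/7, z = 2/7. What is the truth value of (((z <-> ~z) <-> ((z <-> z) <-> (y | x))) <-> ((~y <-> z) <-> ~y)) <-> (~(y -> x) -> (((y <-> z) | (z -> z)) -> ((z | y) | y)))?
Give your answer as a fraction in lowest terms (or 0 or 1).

3/7

~z = ~2/7 = 5/7
z <-> ~z = 2/7 <-> 5/7 = 4/7
z <-> z = 2/7 <-> 2/7 = 1
y | x = 5/7 | 2/7 = 5/7
(z <-> z) <-> (y | x) = 1 <-> 5/7 = 5/7
(z <-> ~z) <-> ((z <-> z) <-> (y | x)) = 4/7 <-> 5/7 = 6/7
~y = ~5/7 = 2/7
~y <-> z = 2/7 <-> 2/7 = 1
~y = ~5/7 = 2/7
(~y <-> z) <-> ~y = 1 <-> 2/7 = 2/7
((z <-> ~z) <-> ((z <-> z) <-> (y | x))) <-> ((~y <-> z) <-> ~y) = 6/7 <-> 2/7 = 3/7
y -> x = 5/7 -> 2/7 = 4/7
~(y -> x) = ~4/7 = 3/7
y <-> z = 5/7 <-> 2/7 = 4/7
z -> z = 2/7 -> 2/7 = 1
(y <-> z) | (z -> z) = 4/7 | 1 = 1
z | y = 2/7 | 5/7 = 5/7
(z | y) | y = 5/7 | 5/7 = 5/7
((y <-> z) | (z -> z)) -> ((z | y) | y) = 1 -> 5/7 = 5/7
~(y -> x) -> (((y <-> z) | (z -> z)) -> ((z | y) | y)) = 3/7 -> 5/7 = 1
(((z <-> ~z) <-> ((z <-> z) <-> (y | x))) <-> ((~y <-> z) <-> ~y)) <-> (~(y -> x) -> (((y <-> z) | (z -> z)) -> ((z | y) | y))) = 3/7 <-> 1 = 3/7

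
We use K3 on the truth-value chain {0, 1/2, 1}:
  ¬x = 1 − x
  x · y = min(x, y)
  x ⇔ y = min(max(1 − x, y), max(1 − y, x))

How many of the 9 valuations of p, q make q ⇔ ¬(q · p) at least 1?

1

p = 0, q = 0 ↦ 0  <
p = 0, q = 1/2 ↦ 1/2  <
p = 0, q = 1 ↦ 1  ≥
p = 1/2, q = 0 ↦ 0  <
p = 1/2, q = 1/2 ↦ 1/2  <
p = 1/2, q = 1 ↦ 1/2  <
p = 1, q = 0 ↦ 0  <
p = 1, q = 1/2 ↦ 1/2  <
p = 1, q = 1 ↦ 0  <
So 1 of the 9 assignments meets the threshold.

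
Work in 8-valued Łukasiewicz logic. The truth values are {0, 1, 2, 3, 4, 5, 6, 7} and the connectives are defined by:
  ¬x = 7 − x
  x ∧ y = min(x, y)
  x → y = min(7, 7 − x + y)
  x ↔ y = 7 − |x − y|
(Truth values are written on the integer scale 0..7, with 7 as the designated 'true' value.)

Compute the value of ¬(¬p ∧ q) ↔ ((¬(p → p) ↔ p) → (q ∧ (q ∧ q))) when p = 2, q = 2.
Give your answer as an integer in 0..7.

6

¬p = ¬2 = 5
¬p ∧ q = 5 ∧ 2 = 2
¬(¬p ∧ q) = ¬2 = 5
p → p = 2 → 2 = 7
¬(p → p) = ¬7 = 0
¬(p → p) ↔ p = 0 ↔ 2 = 5
q ∧ q = 2 ∧ 2 = 2
q ∧ (q ∧ q) = 2 ∧ 2 = 2
(¬(p → p) ↔ p) → (q ∧ (q ∧ q)) = 5 → 2 = 4
¬(¬p ∧ q) ↔ ((¬(p → p) ↔ p) → (q ∧ (q ∧ q))) = 5 ↔ 4 = 6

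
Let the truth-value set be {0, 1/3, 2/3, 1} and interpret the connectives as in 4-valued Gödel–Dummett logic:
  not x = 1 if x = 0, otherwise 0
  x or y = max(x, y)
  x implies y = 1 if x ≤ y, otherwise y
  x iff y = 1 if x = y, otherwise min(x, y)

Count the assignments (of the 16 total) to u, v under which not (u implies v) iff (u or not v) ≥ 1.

6

u = 0, v = 0 ↦ 0  <
u = 0, v = 1/3 ↦ 1  ≥
u = 0, v = 2/3 ↦ 1  ≥
u = 0, v = 1 ↦ 1  ≥
u = 1/3, v = 0 ↦ 1  ≥
u = 1/3, v = 1/3 ↦ 0  <
u = 1/3, v = 2/3 ↦ 0  <
u = 1/3, v = 1 ↦ 0  <
u = 2/3, v = 0 ↦ 1  ≥
u = 2/3, v = 1/3 ↦ 0  <
u = 2/3, v = 2/3 ↦ 0  <
u = 2/3, v = 1 ↦ 0  <
u = 1, v = 0 ↦ 1  ≥
u = 1, v = 1/3 ↦ 0  <
u = 1, v = 2/3 ↦ 0  <
u = 1, v = 1 ↦ 0  <
So 6 of the 16 assignments meet the threshold.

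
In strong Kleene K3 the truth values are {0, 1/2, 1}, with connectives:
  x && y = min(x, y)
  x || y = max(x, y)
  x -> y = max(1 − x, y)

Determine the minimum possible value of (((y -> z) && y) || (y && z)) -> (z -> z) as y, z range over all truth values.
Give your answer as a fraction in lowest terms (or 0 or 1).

Take y = 1/2, z = 1/2:
y -> z = 1/2 -> 1/2 = 1/2
(y -> z) && y = 1/2 && 1/2 = 1/2
y && z = 1/2 && 1/2 = 1/2
((y -> z) && y) || (y && z) = 1/2 || 1/2 = 1/2
z -> z = 1/2 -> 1/2 = 1/2
(((y -> z) && y) || (y && z)) -> (z -> z) = 1/2 -> 1/2 = 1/2
No assignment yields a value below 1/2, so this is the minimum.

1/2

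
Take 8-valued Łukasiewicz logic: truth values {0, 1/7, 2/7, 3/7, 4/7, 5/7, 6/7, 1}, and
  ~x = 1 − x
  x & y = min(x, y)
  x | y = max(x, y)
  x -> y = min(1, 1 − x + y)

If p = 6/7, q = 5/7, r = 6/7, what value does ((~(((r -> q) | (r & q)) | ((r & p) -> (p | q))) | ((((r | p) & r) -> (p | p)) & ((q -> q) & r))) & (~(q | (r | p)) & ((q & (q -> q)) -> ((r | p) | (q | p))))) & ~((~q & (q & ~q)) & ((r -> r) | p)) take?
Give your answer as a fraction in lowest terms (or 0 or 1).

r -> q = 6/7 -> 5/7 = 6/7
r & q = 6/7 & 5/7 = 5/7
(r -> q) | (r & q) = 6/7 | 5/7 = 6/7
r & p = 6/7 & 6/7 = 6/7
p | q = 6/7 | 5/7 = 6/7
(r & p) -> (p | q) = 6/7 -> 6/7 = 1
((r -> q) | (r & q)) | ((r & p) -> (p | q)) = 6/7 | 1 = 1
~(((r -> q) | (r & q)) | ((r & p) -> (p | q))) = ~1 = 0
r | p = 6/7 | 6/7 = 6/7
(r | p) & r = 6/7 & 6/7 = 6/7
p | p = 6/7 | 6/7 = 6/7
((r | p) & r) -> (p | p) = 6/7 -> 6/7 = 1
q -> q = 5/7 -> 5/7 = 1
(q -> q) & r = 1 & 6/7 = 6/7
(((r | p) & r) -> (p | p)) & ((q -> q) & r) = 1 & 6/7 = 6/7
~(((r -> q) | (r & q)) | ((r & p) -> (p | q))) | ((((r | p) & r) -> (p | p)) & ((q -> q) & r)) = 0 | 6/7 = 6/7
r | p = 6/7 | 6/7 = 6/7
q | (r | p) = 5/7 | 6/7 = 6/7
~(q | (r | p)) = ~6/7 = 1/7
q -> q = 5/7 -> 5/7 = 1
q & (q -> q) = 5/7 & 1 = 5/7
r | p = 6/7 | 6/7 = 6/7
q | p = 5/7 | 6/7 = 6/7
(r | p) | (q | p) = 6/7 | 6/7 = 6/7
(q & (q -> q)) -> ((r | p) | (q | p)) = 5/7 -> 6/7 = 1
~(q | (r | p)) & ((q & (q -> q)) -> ((r | p) | (q | p))) = 1/7 & 1 = 1/7
(~(((r -> q) | (r & q)) | ((r & p) -> (p | q))) | ((((r | p) & r) -> (p | p)) & ((q -> q) & r))) & (~(q | (r | p)) & ((q & (q -> q)) -> ((r | p) | (q | p)))) = 6/7 & 1/7 = 1/7
~q = ~5/7 = 2/7
~q = ~5/7 = 2/7
q & ~q = 5/7 & 2/7 = 2/7
~q & (q & ~q) = 2/7 & 2/7 = 2/7
r -> r = 6/7 -> 6/7 = 1
(r -> r) | p = 1 | 6/7 = 1
(~q & (q & ~q)) & ((r -> r) | p) = 2/7 & 1 = 2/7
~((~q & (q & ~q)) & ((r -> r) | p)) = ~2/7 = 5/7
((~(((r -> q) | (r & q)) | ((r & p) -> (p | q))) | ((((r | p) & r) -> (p | p)) & ((q -> q) & r))) & (~(q | (r | p)) & ((q & (q -> q)) -> ((r | p) | (q | p))))) & ~((~q & (q & ~q)) & ((r -> r) | p)) = 1/7 & 5/7 = 1/7

1/7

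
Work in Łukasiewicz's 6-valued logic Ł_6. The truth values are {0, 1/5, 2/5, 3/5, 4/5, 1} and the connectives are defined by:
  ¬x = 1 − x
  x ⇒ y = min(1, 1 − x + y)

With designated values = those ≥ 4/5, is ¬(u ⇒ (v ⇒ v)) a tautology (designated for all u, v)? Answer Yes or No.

No

Counterexample: take u = 0, v = 0.
v ⇒ v = 0 ⇒ 0 = 1
u ⇒ (v ⇒ v) = 0 ⇒ 1 = 1
¬(u ⇒ (v ⇒ v)) = ¬1 = 0
This gives 0, which is below 4/5.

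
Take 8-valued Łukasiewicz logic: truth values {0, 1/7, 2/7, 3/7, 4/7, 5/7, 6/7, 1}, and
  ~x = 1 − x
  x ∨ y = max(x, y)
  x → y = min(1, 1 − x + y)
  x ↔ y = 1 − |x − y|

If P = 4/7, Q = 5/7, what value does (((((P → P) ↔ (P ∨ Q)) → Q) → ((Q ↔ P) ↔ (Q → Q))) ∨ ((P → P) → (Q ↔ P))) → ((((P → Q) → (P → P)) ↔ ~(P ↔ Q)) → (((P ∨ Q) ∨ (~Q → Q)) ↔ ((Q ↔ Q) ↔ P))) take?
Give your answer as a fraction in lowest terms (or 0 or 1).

P → P = 4/7 → 4/7 = 1
P ∨ Q = 4/7 ∨ 5/7 = 5/7
(P → P) ↔ (P ∨ Q) = 1 ↔ 5/7 = 5/7
((P → P) ↔ (P ∨ Q)) → Q = 5/7 → 5/7 = 1
Q ↔ P = 5/7 ↔ 4/7 = 6/7
Q → Q = 5/7 → 5/7 = 1
(Q ↔ P) ↔ (Q → Q) = 6/7 ↔ 1 = 6/7
(((P → P) ↔ (P ∨ Q)) → Q) → ((Q ↔ P) ↔ (Q → Q)) = 1 → 6/7 = 6/7
P → P = 4/7 → 4/7 = 1
Q ↔ P = 5/7 ↔ 4/7 = 6/7
(P → P) → (Q ↔ P) = 1 → 6/7 = 6/7
((((P → P) ↔ (P ∨ Q)) → Q) → ((Q ↔ P) ↔ (Q → Q))) ∨ ((P → P) → (Q ↔ P)) = 6/7 ∨ 6/7 = 6/7
P → Q = 4/7 → 5/7 = 1
P → P = 4/7 → 4/7 = 1
(P → Q) → (P → P) = 1 → 1 = 1
P ↔ Q = 4/7 ↔ 5/7 = 6/7
~(P ↔ Q) = ~6/7 = 1/7
((P → Q) → (P → P)) ↔ ~(P ↔ Q) = 1 ↔ 1/7 = 1/7
P ∨ Q = 4/7 ∨ 5/7 = 5/7
~Q = ~5/7 = 2/7
~Q → Q = 2/7 → 5/7 = 1
(P ∨ Q) ∨ (~Q → Q) = 5/7 ∨ 1 = 1
Q ↔ Q = 5/7 ↔ 5/7 = 1
(Q ↔ Q) ↔ P = 1 ↔ 4/7 = 4/7
((P ∨ Q) ∨ (~Q → Q)) ↔ ((Q ↔ Q) ↔ P) = 1 ↔ 4/7 = 4/7
(((P → Q) → (P → P)) ↔ ~(P ↔ Q)) → (((P ∨ Q) ∨ (~Q → Q)) ↔ ((Q ↔ Q) ↔ P)) = 1/7 → 4/7 = 1
(((((P → P) ↔ (P ∨ Q)) → Q) → ((Q ↔ P) ↔ (Q → Q))) ∨ ((P → P) → (Q ↔ P))) → ((((P → Q) → (P → P)) ↔ ~(P ↔ Q)) → (((P ∨ Q) ∨ (~Q → Q)) ↔ ((Q ↔ Q) ↔ P))) = 6/7 → 1 = 1

1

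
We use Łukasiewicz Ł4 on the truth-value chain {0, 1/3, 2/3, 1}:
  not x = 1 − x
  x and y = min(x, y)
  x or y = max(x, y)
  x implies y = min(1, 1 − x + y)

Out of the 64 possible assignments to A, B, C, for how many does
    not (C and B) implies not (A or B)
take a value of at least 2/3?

value 1: 20 assignments (counts)
value 2/3: 18 assignments (counts)
value 1/3: 16 assignments
value 0: 10 assignments
So 38 of the 64 assignments meet the threshold.

38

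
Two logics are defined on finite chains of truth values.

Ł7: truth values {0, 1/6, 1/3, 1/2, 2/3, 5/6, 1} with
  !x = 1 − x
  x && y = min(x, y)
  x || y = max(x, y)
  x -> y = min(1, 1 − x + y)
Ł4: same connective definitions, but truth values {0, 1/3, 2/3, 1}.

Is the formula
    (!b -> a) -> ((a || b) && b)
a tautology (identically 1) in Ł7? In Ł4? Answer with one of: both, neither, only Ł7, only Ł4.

neither

In Ł7: at a = 1/6, b = 0 the value is 5/6 — not a tautology.
In Ł4: at a = 1/3, b = 0 the value is 2/3 — not a tautology.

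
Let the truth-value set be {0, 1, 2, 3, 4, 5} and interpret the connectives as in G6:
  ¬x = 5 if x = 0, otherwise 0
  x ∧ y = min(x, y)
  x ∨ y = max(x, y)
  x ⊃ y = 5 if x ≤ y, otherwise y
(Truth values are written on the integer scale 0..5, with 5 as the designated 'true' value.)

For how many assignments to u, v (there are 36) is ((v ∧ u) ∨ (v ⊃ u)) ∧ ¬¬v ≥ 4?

16

value 5: 15 assignments (counts)
value 4: 1 assignment (counts)
value 3: 2 assignments
value 2: 3 assignments
value 1: 4 assignments
value 0: 11 assignments
So 16 of the 36 assignments meet the threshold.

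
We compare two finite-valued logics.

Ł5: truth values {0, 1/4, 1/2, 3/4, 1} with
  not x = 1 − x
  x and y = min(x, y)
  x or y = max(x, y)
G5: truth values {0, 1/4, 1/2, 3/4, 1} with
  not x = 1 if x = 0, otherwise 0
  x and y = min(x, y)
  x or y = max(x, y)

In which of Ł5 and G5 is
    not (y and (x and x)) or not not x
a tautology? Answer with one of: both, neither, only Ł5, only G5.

In Ł5: at x = 1/4, y = 1/4 the value is 3/4 — not a tautology.
In G5: every assignment gives 1 — tautology.

only G5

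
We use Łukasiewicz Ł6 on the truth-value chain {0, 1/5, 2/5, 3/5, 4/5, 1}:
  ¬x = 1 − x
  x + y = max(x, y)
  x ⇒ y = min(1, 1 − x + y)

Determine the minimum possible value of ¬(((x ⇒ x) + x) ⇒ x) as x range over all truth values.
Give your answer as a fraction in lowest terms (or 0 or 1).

Take x = 1:
x ⇒ x = 1 ⇒ 1 = 1
(x ⇒ x) + x = 1 + 1 = 1
((x ⇒ x) + x) ⇒ x = 1 ⇒ 1 = 1
¬(((x ⇒ x) + x) ⇒ x) = ¬1 = 0
No assignment yields a value below 0, so this is the minimum.

0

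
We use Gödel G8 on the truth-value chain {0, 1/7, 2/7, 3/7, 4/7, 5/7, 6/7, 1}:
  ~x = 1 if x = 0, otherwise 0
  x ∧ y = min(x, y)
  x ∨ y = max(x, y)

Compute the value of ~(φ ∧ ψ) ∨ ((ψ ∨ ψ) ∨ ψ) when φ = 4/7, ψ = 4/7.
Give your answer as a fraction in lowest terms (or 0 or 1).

φ ∧ ψ = 4/7 ∧ 4/7 = 4/7
~(φ ∧ ψ) = ~4/7 = 0
ψ ∨ ψ = 4/7 ∨ 4/7 = 4/7
(ψ ∨ ψ) ∨ ψ = 4/7 ∨ 4/7 = 4/7
~(φ ∧ ψ) ∨ ((ψ ∨ ψ) ∨ ψ) = 0 ∨ 4/7 = 4/7

4/7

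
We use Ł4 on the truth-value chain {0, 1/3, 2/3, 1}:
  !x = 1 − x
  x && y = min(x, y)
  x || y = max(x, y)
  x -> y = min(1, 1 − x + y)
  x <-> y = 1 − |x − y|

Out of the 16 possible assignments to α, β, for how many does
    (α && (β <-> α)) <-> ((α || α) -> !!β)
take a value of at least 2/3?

α = 0, β = 0 ↦ 0  <
α = 0, β = 1/3 ↦ 0  <
α = 0, β = 2/3 ↦ 0  <
α = 0, β = 1 ↦ 0  <
α = 1/3, β = 0 ↦ 2/3  ≥
α = 1/3, β = 1/3 ↦ 1/3  <
α = 1/3, β = 2/3 ↦ 1/3  <
α = 1/3, β = 1 ↦ 1/3  <
α = 2/3, β = 0 ↦ 1  ≥
α = 2/3, β = 1/3 ↦ 1  ≥
α = 2/3, β = 2/3 ↦ 2/3  ≥
α = 2/3, β = 1 ↦ 2/3  ≥
α = 1, β = 0 ↦ 1  ≥
α = 1, β = 1/3 ↦ 1  ≥
α = 1, β = 2/3 ↦ 1  ≥
α = 1, β = 1 ↦ 1  ≥
So 9 of the 16 assignments meet the threshold.

9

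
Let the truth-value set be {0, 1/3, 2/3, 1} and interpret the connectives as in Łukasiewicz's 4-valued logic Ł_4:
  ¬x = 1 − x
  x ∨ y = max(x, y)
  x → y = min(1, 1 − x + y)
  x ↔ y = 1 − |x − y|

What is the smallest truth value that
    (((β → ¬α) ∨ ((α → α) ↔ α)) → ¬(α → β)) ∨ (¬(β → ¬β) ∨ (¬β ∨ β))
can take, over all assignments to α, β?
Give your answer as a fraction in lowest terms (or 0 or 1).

2/3

Take α = 0, β = 1/3:
¬α = ¬0 = 1
β → ¬α = 1/3 → 1 = 1
α → α = 0 → 0 = 1
(α → α) ↔ α = 1 ↔ 0 = 0
(β → ¬α) ∨ ((α → α) ↔ α) = 1 ∨ 0 = 1
α → β = 0 → 1/3 = 1
¬(α → β) = ¬1 = 0
((β → ¬α) ∨ ((α → α) ↔ α)) → ¬(α → β) = 1 → 0 = 0
¬β = ¬1/3 = 2/3
β → ¬β = 1/3 → 2/3 = 1
¬(β → ¬β) = ¬1 = 0
¬β = ¬1/3 = 2/3
¬β ∨ β = 2/3 ∨ 1/3 = 2/3
¬(β → ¬β) ∨ (¬β ∨ β) = 0 ∨ 2/3 = 2/3
(((β → ¬α) ∨ ((α → α) ↔ α)) → ¬(α → β)) ∨ (¬(β → ¬β) ∨ (¬β ∨ β)) = 0 ∨ 2/3 = 2/3
No assignment yields a value below 2/3, so this is the minimum.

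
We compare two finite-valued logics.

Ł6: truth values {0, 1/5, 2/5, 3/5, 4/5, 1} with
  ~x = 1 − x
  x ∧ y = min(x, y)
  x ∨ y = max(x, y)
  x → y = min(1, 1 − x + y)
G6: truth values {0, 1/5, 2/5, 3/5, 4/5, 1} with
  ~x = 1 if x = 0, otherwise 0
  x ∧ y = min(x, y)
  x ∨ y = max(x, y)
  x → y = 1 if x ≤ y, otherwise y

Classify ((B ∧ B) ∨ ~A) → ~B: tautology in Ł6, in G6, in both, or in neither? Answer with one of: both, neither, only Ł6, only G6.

neither

In Ł6: at A = 0, B = 1/5 the value is 4/5 — not a tautology.
In G6: at A = 0, B = 1/5 the value is 0 — not a tautology.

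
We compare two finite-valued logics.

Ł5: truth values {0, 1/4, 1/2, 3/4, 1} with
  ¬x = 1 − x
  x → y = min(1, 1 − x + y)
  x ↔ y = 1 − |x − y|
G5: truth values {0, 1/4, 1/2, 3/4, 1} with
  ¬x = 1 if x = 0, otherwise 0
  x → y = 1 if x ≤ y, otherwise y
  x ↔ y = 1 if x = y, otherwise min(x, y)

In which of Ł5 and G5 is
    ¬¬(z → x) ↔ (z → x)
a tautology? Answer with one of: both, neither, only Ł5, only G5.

only Ł5

In Ł5: every assignment gives 1 — tautology.
In G5: at x = 1/4, z = 1/2 the value is 1/4 — not a tautology.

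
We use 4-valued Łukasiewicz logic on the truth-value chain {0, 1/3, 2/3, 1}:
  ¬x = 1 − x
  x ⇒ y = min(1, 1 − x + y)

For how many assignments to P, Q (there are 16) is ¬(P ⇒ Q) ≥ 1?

1

P = 0, Q = 0 ↦ 0  <
P = 0, Q = 1/3 ↦ 0  <
P = 0, Q = 2/3 ↦ 0  <
P = 0, Q = 1 ↦ 0  <
P = 1/3, Q = 0 ↦ 1/3  <
P = 1/3, Q = 1/3 ↦ 0  <
P = 1/3, Q = 2/3 ↦ 0  <
P = 1/3, Q = 1 ↦ 0  <
P = 2/3, Q = 0 ↦ 2/3  <
P = 2/3, Q = 1/3 ↦ 1/3  <
P = 2/3, Q = 2/3 ↦ 0  <
P = 2/3, Q = 1 ↦ 0  <
P = 1, Q = 0 ↦ 1  ≥
P = 1, Q = 1/3 ↦ 2/3  <
P = 1, Q = 2/3 ↦ 1/3  <
P = 1, Q = 1 ↦ 0  <
So 1 of the 16 assignments meets the threshold.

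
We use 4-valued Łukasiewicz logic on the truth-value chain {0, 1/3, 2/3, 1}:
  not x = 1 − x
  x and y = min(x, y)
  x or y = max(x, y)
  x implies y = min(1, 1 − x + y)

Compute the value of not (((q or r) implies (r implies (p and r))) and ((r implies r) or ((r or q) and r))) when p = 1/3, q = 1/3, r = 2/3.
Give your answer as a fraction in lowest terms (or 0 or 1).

q or r = 1/3 or 2/3 = 2/3
p and r = 1/3 and 2/3 = 1/3
r implies (p and r) = 2/3 implies 1/3 = 2/3
(q or r) implies (r implies (p and r)) = 2/3 implies 2/3 = 1
r implies r = 2/3 implies 2/3 = 1
r or q = 2/3 or 1/3 = 2/3
(r or q) and r = 2/3 and 2/3 = 2/3
(r implies r) or ((r or q) and r) = 1 or 2/3 = 1
((q or r) implies (r implies (p and r))) and ((r implies r) or ((r or q) and r)) = 1 and 1 = 1
not (((q or r) implies (r implies (p and r))) and ((r implies r) or ((r or q) and r))) = not 1 = 0

0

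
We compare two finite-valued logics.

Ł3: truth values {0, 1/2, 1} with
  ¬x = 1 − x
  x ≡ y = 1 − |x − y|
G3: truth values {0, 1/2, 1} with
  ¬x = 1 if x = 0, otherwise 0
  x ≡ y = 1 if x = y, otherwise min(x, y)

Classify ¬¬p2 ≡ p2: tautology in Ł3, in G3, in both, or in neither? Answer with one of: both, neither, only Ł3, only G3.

In Ł3: every assignment gives 1 — tautology.
In G3: at p2 = 1/2 the value is 1/2 — not a tautology.

only Ł3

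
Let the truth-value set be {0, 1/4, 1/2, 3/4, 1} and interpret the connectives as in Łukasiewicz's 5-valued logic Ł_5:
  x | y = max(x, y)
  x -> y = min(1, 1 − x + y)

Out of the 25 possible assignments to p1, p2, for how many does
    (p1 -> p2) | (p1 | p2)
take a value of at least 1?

value 1: 19 assignments (counts)
value 3/4: 5 assignments
value 1/2: 1 assignment
So 19 of the 25 assignments meet the threshold.

19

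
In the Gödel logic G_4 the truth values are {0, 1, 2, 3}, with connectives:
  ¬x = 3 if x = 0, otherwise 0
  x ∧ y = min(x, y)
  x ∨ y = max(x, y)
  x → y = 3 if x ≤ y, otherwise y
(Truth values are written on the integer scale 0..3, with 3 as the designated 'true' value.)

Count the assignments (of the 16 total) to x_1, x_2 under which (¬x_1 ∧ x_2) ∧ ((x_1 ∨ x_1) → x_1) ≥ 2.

x_1 = 0, x_2 = 0 ↦ 0  <
x_1 = 0, x_2 = 1 ↦ 1  <
x_1 = 0, x_2 = 2 ↦ 2  ≥
x_1 = 0, x_2 = 3 ↦ 3  ≥
x_1 = 1, x_2 = 0 ↦ 0  <
x_1 = 1, x_2 = 1 ↦ 0  <
x_1 = 1, x_2 = 2 ↦ 0  <
x_1 = 1, x_2 = 3 ↦ 0  <
x_1 = 2, x_2 = 0 ↦ 0  <
x_1 = 2, x_2 = 1 ↦ 0  <
x_1 = 2, x_2 = 2 ↦ 0  <
x_1 = 2, x_2 = 3 ↦ 0  <
x_1 = 3, x_2 = 0 ↦ 0  <
x_1 = 3, x_2 = 1 ↦ 0  <
x_1 = 3, x_2 = 2 ↦ 0  <
x_1 = 3, x_2 = 3 ↦ 0  <
So 2 of the 16 assignments meet the threshold.

2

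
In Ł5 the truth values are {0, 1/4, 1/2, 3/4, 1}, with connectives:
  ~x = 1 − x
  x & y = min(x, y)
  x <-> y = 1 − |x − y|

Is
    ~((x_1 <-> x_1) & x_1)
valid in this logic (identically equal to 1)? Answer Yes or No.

Counterexample: take x_1 = 1/4.
x_1 <-> x_1 = 1/4 <-> 1/4 = 1
(x_1 <-> x_1) & x_1 = 1 & 1/4 = 1/4
~((x_1 <-> x_1) & x_1) = ~1/4 = 3/4
This gives 3/4 ≠ 1.

No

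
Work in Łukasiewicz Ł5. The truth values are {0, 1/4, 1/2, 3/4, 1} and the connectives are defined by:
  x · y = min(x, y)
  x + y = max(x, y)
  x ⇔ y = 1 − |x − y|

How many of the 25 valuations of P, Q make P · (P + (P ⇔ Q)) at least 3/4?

10

value 1: 5 assignments (counts)
value 3/4: 5 assignments (counts)
value 1/2: 5 assignments
value 1/4: 5 assignments
value 0: 5 assignments
So 10 of the 25 assignments meet the threshold.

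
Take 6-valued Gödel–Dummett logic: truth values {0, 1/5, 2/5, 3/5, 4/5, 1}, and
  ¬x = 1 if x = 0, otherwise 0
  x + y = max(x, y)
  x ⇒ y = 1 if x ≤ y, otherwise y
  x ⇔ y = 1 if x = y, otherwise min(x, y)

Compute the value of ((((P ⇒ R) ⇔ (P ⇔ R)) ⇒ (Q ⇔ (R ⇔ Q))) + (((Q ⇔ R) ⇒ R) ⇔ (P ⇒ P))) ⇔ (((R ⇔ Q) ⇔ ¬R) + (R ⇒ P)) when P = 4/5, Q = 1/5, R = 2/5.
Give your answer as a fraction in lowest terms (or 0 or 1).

1

P ⇒ R = 4/5 ⇒ 2/5 = 2/5
P ⇔ R = 4/5 ⇔ 2/5 = 2/5
(P ⇒ R) ⇔ (P ⇔ R) = 2/5 ⇔ 2/5 = 1
R ⇔ Q = 2/5 ⇔ 1/5 = 1/5
Q ⇔ (R ⇔ Q) = 1/5 ⇔ 1/5 = 1
((P ⇒ R) ⇔ (P ⇔ R)) ⇒ (Q ⇔ (R ⇔ Q)) = 1 ⇒ 1 = 1
Q ⇔ R = 1/5 ⇔ 2/5 = 1/5
(Q ⇔ R) ⇒ R = 1/5 ⇒ 2/5 = 1
P ⇒ P = 4/5 ⇒ 4/5 = 1
((Q ⇔ R) ⇒ R) ⇔ (P ⇒ P) = 1 ⇔ 1 = 1
(((P ⇒ R) ⇔ (P ⇔ R)) ⇒ (Q ⇔ (R ⇔ Q))) + (((Q ⇔ R) ⇒ R) ⇔ (P ⇒ P)) = 1 + 1 = 1
R ⇔ Q = 2/5 ⇔ 1/5 = 1/5
¬R = ¬2/5 = 0
(R ⇔ Q) ⇔ ¬R = 1/5 ⇔ 0 = 0
R ⇒ P = 2/5 ⇒ 4/5 = 1
((R ⇔ Q) ⇔ ¬R) + (R ⇒ P) = 0 + 1 = 1
((((P ⇒ R) ⇔ (P ⇔ R)) ⇒ (Q ⇔ (R ⇔ Q))) + (((Q ⇔ R) ⇒ R) ⇔ (P ⇒ P))) ⇔ (((R ⇔ Q) ⇔ ¬R) + (R ⇒ P)) = 1 ⇔ 1 = 1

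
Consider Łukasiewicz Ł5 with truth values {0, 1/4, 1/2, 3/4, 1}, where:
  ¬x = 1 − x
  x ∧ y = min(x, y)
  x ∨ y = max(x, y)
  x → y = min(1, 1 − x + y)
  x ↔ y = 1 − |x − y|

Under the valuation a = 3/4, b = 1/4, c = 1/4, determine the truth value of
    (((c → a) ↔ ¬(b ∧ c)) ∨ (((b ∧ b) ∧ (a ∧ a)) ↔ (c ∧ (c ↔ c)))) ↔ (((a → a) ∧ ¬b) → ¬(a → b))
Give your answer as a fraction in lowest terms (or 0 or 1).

c → a = 1/4 → 3/4 = 1
b ∧ c = 1/4 ∧ 1/4 = 1/4
¬(b ∧ c) = ¬1/4 = 3/4
(c → a) ↔ ¬(b ∧ c) = 1 ↔ 3/4 = 3/4
b ∧ b = 1/4 ∧ 1/4 = 1/4
a ∧ a = 3/4 ∧ 3/4 = 3/4
(b ∧ b) ∧ (a ∧ a) = 1/4 ∧ 3/4 = 1/4
c ↔ c = 1/4 ↔ 1/4 = 1
c ∧ (c ↔ c) = 1/4 ∧ 1 = 1/4
((b ∧ b) ∧ (a ∧ a)) ↔ (c ∧ (c ↔ c)) = 1/4 ↔ 1/4 = 1
((c → a) ↔ ¬(b ∧ c)) ∨ (((b ∧ b) ∧ (a ∧ a)) ↔ (c ∧ (c ↔ c))) = 3/4 ∨ 1 = 1
a → a = 3/4 → 3/4 = 1
¬b = ¬1/4 = 3/4
(a → a) ∧ ¬b = 1 ∧ 3/4 = 3/4
a → b = 3/4 → 1/4 = 1/2
¬(a → b) = ¬1/2 = 1/2
((a → a) ∧ ¬b) → ¬(a → b) = 3/4 → 1/2 = 3/4
(((c → a) ↔ ¬(b ∧ c)) ∨ (((b ∧ b) ∧ (a ∧ a)) ↔ (c ∧ (c ↔ c)))) ↔ (((a → a) ∧ ¬b) → ¬(a → b)) = 1 ↔ 3/4 = 3/4

3/4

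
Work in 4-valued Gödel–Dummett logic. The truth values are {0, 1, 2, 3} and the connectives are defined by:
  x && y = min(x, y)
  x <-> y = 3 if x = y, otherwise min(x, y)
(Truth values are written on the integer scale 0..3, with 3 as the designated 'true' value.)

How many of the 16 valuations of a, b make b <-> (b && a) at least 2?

a = 0, b = 0 ↦ 3  ≥
a = 0, b = 1 ↦ 0  <
a = 0, b = 2 ↦ 0  <
a = 0, b = 3 ↦ 0  <
a = 1, b = 0 ↦ 3  ≥
a = 1, b = 1 ↦ 3  ≥
a = 1, b = 2 ↦ 1  <
a = 1, b = 3 ↦ 1  <
a = 2, b = 0 ↦ 3  ≥
a = 2, b = 1 ↦ 3  ≥
a = 2, b = 2 ↦ 3  ≥
a = 2, b = 3 ↦ 2  ≥
a = 3, b = 0 ↦ 3  ≥
a = 3, b = 1 ↦ 3  ≥
a = 3, b = 2 ↦ 3  ≥
a = 3, b = 3 ↦ 3  ≥
So 11 of the 16 assignments meet the threshold.

11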